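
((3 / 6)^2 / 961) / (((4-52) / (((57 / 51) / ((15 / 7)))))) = -133 / 47050560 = -0.00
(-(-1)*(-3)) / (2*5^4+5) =-3 / 1255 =-0.00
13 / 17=0.76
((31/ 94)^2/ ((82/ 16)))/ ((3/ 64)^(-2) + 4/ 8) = 34596/ 742756369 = 0.00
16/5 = 3.20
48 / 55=0.87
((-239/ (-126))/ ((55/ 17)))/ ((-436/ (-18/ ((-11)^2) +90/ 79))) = -1068569/ 802286870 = -0.00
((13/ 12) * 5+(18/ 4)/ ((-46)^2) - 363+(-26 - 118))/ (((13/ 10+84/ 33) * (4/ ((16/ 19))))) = -350244125/ 12754719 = -27.46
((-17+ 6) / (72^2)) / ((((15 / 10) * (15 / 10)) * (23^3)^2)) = -11 / 1726690609296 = -0.00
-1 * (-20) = 20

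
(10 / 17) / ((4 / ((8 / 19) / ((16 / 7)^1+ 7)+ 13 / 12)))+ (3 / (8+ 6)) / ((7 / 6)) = 1726607 / 4938024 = 0.35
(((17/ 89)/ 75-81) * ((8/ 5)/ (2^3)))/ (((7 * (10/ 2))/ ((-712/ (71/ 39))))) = 181.02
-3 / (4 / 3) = -9 / 4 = -2.25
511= 511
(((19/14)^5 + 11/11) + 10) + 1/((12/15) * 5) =8526619/537824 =15.85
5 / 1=5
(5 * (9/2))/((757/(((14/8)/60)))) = 21/24224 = 0.00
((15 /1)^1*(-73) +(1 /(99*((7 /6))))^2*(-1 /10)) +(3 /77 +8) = -290006642 /266805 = -1086.96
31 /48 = 0.65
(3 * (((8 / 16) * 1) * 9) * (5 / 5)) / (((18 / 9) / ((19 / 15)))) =171 / 20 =8.55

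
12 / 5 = 2.40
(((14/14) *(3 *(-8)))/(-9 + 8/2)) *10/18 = 8/3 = 2.67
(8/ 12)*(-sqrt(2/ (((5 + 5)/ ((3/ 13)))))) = -2*sqrt(195)/ 195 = -0.14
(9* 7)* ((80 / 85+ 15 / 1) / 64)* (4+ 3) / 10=119511 / 10880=10.98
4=4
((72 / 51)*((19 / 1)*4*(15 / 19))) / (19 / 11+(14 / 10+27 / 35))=554400 / 25517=21.73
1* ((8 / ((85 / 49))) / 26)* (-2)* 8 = -3136 / 1105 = -2.84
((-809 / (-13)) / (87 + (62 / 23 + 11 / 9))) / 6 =55821 / 489320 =0.11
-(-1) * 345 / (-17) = -345 / 17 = -20.29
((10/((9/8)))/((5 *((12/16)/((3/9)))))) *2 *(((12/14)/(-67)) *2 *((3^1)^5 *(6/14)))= -4.21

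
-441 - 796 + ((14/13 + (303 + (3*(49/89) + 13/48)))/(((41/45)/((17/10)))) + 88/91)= -7067095227/10625888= -665.08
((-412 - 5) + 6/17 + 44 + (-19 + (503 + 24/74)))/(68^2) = 70245/2908496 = 0.02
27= 27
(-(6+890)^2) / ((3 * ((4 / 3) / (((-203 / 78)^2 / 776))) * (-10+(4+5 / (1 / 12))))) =-129231424 / 3983499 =-32.44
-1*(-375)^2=-140625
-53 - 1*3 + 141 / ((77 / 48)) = 2456 / 77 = 31.90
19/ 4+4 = 35/ 4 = 8.75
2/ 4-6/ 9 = -1/ 6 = -0.17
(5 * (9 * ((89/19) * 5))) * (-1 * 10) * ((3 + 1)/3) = -267000/19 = -14052.63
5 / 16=0.31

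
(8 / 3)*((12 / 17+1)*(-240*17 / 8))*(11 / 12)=-6380 / 3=-2126.67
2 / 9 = 0.22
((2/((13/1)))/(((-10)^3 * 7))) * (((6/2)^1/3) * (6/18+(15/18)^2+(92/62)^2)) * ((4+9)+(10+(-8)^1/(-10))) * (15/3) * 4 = -1899461/56218500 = -0.03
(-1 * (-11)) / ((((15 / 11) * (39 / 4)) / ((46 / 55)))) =2024 / 2925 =0.69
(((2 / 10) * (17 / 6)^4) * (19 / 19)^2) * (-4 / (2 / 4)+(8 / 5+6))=-83521 / 16200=-5.16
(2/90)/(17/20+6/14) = 28/1611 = 0.02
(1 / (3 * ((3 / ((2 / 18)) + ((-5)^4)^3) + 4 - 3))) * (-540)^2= 0.00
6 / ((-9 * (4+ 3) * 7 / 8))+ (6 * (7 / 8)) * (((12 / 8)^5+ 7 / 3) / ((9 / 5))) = 1628251 / 56448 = 28.85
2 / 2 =1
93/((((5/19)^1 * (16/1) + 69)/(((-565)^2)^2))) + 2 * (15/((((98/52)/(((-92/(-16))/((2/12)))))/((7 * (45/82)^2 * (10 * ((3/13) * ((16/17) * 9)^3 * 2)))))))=10410072487986348290625/80415477961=129453592168.35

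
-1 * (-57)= 57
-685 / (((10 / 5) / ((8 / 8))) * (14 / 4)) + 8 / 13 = -8849 / 91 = -97.24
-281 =-281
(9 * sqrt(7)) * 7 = 166.68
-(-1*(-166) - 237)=71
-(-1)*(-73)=-73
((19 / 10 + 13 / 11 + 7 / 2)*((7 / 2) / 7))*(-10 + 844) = 150954 / 55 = 2744.62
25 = 25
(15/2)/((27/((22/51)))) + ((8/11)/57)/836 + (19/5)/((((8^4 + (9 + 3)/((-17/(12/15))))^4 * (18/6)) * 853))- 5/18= -39665562888886454749849279974257/251148313708301159352451837919232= -0.16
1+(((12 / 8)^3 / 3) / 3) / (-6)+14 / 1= 239 / 16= 14.94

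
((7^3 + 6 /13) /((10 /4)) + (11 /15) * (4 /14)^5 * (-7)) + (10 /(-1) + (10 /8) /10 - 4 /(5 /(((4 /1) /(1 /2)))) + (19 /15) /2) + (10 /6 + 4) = 477183751 /3745560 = 127.40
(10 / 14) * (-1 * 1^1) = -5 / 7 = -0.71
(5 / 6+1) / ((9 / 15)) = 3.06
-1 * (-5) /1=5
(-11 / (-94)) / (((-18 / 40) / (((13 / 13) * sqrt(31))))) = -1.45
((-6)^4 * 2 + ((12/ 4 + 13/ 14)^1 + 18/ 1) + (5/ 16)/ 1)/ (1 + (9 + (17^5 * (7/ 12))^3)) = 31621860/ 6872677746675067839953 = 0.00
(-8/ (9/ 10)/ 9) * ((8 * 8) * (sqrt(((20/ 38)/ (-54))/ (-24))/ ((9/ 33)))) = -14080 * sqrt(190)/ 41553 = -4.67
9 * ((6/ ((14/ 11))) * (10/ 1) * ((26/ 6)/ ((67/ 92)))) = 1184040/ 469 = 2524.61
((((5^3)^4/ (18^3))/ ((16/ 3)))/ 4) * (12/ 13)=244140625/ 134784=1811.35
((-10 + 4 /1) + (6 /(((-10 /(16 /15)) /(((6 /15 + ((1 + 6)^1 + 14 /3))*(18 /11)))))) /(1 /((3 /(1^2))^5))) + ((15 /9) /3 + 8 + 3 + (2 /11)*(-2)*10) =-37977562 /12375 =-3068.89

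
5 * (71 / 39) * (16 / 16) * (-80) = -28400 / 39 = -728.21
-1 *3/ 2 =-3/ 2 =-1.50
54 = 54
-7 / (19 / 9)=-63 / 19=-3.32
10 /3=3.33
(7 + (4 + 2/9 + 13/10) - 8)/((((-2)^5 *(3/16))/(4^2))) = -1628/135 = -12.06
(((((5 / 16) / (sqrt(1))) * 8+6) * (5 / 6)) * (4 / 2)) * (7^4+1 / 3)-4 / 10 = 1530832 / 45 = 34018.49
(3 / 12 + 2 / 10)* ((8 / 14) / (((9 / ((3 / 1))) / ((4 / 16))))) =3 / 140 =0.02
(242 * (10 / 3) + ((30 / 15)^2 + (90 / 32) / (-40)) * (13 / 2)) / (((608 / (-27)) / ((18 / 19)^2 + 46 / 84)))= -42012392421 / 786644992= -53.41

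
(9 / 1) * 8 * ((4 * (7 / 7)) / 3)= 96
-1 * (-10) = 10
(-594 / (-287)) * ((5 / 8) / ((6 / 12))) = 1485 / 574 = 2.59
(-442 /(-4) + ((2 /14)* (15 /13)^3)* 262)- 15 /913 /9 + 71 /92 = 654027294857 /3875323452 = 168.77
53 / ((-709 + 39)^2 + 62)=53 / 448962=0.00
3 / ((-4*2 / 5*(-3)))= 5 / 8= 0.62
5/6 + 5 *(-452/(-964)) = 4595/1446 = 3.18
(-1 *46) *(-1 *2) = 92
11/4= 2.75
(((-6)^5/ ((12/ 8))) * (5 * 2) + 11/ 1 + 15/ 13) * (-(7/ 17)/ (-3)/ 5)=-4716334/ 3315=-1422.73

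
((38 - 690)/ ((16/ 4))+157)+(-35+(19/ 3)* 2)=-85/ 3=-28.33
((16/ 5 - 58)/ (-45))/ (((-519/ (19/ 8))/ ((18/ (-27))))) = 2603/ 700650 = 0.00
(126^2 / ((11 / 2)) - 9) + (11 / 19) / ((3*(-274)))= 494356433 / 171798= 2877.54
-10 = -10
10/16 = 5/8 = 0.62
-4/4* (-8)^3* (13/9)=6656/9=739.56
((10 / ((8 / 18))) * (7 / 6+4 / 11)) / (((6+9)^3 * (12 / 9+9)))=0.00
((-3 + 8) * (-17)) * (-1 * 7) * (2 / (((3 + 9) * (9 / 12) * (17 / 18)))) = 140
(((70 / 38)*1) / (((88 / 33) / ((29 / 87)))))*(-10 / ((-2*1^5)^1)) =175 / 152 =1.15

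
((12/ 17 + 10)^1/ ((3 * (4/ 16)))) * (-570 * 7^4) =-332106320/ 17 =-19535665.88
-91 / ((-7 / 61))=793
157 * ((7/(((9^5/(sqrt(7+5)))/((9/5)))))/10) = 1099 * sqrt(3)/164025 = 0.01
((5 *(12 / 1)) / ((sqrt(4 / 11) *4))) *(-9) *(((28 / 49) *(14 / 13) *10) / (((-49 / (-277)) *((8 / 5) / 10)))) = -9348750 *sqrt(11) / 637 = -48675.50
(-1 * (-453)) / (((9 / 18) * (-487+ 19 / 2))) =-1812 / 955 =-1.90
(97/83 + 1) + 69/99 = 7849/2739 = 2.87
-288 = -288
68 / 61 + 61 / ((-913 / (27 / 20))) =1141213 / 1113860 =1.02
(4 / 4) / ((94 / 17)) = 17 / 94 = 0.18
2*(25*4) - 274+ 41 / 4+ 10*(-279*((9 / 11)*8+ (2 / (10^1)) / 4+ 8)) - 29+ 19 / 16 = -40812.88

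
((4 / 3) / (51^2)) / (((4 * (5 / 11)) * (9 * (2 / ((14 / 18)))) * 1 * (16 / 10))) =77 / 10112688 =0.00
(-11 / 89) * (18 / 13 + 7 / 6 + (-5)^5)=2679061 / 6942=385.92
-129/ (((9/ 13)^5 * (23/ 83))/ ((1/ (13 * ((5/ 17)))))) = -1732881553/ 2263545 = -765.56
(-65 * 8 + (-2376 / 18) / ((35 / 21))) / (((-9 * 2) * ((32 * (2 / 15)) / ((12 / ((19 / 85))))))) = 63665 / 152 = 418.85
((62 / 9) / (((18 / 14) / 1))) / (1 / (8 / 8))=434 / 81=5.36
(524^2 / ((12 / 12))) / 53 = 274576 / 53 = 5180.68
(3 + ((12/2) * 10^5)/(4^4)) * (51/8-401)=-29634759/32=-926086.22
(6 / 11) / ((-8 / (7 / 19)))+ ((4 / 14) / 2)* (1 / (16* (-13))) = -7853 / 304304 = -0.03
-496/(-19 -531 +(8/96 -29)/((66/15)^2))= 0.90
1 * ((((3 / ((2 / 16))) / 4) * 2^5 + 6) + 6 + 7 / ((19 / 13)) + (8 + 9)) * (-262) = -1123980 / 19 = -59156.84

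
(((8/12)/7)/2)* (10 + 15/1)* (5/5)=25/21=1.19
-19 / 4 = -4.75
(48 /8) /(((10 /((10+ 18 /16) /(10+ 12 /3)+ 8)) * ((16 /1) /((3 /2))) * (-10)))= -1773 /35840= -0.05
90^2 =8100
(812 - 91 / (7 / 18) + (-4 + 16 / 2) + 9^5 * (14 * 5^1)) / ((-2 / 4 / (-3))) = 24804072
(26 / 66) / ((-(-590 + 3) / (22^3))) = 12584 / 1761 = 7.15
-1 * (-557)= 557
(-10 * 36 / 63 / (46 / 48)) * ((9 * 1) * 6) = -51840 / 161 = -321.99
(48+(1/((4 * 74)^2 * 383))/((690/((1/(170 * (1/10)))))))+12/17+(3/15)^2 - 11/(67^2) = 25331855394268381/519697821782400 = 48.74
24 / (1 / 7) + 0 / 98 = 168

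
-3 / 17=-0.18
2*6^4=2592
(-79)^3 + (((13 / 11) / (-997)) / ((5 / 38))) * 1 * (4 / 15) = -405536905451 / 822525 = -493039.00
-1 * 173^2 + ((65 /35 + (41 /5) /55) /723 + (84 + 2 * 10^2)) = -29645.00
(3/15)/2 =0.10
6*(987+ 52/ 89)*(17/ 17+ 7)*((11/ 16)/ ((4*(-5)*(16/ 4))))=-580107/ 1424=-407.38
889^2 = 790321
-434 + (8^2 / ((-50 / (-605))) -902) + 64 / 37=-103576 / 185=-559.87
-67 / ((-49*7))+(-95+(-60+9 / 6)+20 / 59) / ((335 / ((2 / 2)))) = -3550529 / 13558790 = -0.26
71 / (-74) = -71 / 74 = -0.96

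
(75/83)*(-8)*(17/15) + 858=70534/83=849.81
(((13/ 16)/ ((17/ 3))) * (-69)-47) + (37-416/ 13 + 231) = 48717/ 272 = 179.11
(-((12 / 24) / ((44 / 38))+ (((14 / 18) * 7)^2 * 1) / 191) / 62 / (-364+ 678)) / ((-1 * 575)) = 399593 / 7620092528400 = 0.00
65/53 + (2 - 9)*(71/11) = -25626/583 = -43.96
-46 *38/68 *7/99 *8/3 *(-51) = 24472/99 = 247.19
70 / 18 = 35 / 9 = 3.89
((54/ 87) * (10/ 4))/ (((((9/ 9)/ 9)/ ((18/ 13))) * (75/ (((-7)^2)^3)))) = 57177414/ 1885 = 30332.85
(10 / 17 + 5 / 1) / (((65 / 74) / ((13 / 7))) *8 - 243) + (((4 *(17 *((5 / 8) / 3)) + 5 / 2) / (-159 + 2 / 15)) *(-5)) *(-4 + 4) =-3515 / 150467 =-0.02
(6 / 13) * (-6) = -36 / 13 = -2.77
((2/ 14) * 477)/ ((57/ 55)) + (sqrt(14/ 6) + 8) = sqrt(21)/ 3 + 9809/ 133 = 75.28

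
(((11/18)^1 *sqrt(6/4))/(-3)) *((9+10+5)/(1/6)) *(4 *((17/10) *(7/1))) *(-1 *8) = 83776 *sqrt(6)/15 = 13680.56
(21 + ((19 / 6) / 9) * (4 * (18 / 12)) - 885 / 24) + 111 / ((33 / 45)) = 108979 / 792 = 137.60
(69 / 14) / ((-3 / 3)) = -69 / 14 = -4.93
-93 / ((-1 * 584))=93 / 584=0.16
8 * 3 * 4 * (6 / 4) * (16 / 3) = 768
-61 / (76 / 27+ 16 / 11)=-18117 / 1268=-14.29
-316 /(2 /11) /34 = -869 /17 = -51.12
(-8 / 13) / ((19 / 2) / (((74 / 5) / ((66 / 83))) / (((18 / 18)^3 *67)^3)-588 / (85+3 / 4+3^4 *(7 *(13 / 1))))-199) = 266579443024 / 138434744220851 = 0.00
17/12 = 1.42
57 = 57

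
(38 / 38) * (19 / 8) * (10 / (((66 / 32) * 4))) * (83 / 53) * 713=5622005 / 1749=3214.41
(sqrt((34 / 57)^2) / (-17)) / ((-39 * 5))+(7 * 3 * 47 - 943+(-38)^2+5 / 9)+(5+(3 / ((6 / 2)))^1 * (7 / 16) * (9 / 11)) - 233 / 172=41850519617 / 28039440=1492.56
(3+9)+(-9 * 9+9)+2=-58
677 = 677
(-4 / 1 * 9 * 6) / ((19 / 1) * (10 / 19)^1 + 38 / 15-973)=3240 / 14407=0.22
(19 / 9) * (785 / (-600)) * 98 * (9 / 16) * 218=-33192.09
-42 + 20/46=-41.57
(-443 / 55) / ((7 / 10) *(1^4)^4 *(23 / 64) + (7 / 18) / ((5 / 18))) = -56704 / 11627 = -4.88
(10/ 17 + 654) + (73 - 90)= 10839/ 17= 637.59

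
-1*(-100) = 100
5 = 5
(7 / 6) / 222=7 / 1332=0.01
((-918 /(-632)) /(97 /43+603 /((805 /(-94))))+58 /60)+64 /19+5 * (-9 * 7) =-310.69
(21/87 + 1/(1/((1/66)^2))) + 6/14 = 592619/884268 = 0.67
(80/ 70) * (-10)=-80/ 7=-11.43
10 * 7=70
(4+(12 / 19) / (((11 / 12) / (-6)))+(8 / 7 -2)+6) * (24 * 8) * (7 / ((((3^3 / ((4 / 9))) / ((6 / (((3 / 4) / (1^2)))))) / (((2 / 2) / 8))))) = 1875968 / 16929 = 110.81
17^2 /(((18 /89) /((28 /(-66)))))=-180047 /297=-606.22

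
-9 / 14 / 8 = -9 / 112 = -0.08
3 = 3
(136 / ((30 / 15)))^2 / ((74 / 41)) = 94792 / 37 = 2561.95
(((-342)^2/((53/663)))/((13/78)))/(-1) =-465282792/53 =-8778920.60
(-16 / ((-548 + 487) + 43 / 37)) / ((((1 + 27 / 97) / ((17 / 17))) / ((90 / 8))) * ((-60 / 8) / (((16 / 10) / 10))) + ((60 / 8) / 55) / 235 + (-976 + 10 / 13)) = -1929733520 / 7076621045259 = -0.00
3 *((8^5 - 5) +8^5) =196593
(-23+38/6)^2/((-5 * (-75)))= 20/27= 0.74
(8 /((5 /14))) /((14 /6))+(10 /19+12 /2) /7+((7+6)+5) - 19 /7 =17169 /665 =25.82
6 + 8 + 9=23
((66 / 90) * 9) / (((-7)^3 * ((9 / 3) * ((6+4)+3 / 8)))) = -88 / 142345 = -0.00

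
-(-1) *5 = 5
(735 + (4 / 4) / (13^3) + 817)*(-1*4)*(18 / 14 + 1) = -218223680 / 15379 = -14189.72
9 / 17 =0.53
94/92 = 47/46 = 1.02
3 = 3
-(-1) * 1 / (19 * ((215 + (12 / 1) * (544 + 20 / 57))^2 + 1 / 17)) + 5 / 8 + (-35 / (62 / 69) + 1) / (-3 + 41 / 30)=826626212518367 / 34643864510136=23.86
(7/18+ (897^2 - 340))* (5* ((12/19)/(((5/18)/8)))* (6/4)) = 109719276.63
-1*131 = -131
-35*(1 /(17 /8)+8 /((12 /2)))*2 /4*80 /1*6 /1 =-257600 /17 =-15152.94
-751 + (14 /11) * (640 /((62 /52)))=-23131 /341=-67.83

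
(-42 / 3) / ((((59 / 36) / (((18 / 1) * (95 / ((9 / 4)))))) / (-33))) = 12640320 / 59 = 214242.71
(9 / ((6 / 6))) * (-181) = -1629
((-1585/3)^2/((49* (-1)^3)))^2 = 6311274450625/194481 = 32451881.94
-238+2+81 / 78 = -6109 / 26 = -234.96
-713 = -713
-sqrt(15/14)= -sqrt(210)/14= -1.04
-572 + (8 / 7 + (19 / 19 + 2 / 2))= -568.86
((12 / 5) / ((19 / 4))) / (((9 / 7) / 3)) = 112 / 95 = 1.18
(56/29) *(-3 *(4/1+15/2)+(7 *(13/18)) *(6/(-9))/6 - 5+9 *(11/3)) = -32032/2349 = -13.64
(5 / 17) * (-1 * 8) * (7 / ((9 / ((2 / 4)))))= -140 / 153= -0.92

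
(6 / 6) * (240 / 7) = 240 / 7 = 34.29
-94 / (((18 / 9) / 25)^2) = -29375 / 2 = -14687.50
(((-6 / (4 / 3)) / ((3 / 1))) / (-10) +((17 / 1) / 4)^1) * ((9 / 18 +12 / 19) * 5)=473 / 19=24.89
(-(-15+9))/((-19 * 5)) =-6/95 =-0.06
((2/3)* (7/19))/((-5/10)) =-28/57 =-0.49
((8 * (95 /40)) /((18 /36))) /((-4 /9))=-171 /2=-85.50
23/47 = 0.49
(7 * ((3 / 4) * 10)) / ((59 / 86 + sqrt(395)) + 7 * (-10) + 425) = 138109335 / 932765501 - 388290 * sqrt(395) / 932765501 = 0.14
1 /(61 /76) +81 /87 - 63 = -107596 /1769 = -60.82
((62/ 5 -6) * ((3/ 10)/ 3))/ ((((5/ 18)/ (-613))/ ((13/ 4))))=-573768/ 125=-4590.14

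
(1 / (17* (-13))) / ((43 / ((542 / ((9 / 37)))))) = -20054 / 85527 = -0.23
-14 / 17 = -0.82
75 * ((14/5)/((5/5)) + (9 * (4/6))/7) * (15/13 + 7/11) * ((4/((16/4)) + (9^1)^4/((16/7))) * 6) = 8468213760/1001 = 8459754.01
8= 8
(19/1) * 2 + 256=294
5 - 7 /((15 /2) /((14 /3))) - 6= -241 /45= -5.36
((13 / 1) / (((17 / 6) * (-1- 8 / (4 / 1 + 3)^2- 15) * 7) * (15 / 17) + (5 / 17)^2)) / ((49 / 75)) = -56355 / 800863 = -0.07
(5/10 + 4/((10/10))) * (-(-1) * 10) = 45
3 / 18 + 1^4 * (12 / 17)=89 / 102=0.87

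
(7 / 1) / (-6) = -7 / 6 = -1.17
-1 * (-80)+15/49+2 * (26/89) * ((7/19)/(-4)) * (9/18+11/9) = 119635301/1491462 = 80.21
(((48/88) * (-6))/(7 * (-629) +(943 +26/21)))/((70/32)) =864/1997435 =0.00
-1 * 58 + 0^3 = -58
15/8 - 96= -753/8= -94.12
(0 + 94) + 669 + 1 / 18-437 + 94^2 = 164917 / 18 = 9162.06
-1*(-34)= 34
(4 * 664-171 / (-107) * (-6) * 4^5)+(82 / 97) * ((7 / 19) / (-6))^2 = -483086473229 / 67442742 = -7162.91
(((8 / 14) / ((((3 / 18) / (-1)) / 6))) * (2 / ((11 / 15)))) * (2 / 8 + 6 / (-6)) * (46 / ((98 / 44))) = 298080 / 343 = 869.04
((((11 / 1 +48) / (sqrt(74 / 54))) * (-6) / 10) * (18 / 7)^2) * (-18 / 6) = 516132 * sqrt(111) / 9065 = 599.87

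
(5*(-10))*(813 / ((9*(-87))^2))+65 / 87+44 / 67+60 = 839853277 / 13692321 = 61.34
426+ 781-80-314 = 813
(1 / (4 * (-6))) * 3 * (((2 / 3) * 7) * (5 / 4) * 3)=-35 / 16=-2.19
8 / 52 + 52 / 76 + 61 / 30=21277 / 7410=2.87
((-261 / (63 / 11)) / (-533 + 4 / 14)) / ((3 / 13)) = 377 / 1017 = 0.37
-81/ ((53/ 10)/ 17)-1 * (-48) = -11226/ 53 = -211.81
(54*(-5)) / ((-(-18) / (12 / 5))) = -36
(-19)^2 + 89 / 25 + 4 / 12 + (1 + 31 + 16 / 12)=29867 / 75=398.23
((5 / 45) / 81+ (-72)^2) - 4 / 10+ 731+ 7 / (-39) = 280254881 / 47385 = 5914.42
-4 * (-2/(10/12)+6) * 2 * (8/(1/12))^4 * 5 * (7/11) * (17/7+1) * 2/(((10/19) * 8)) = -697143656448/55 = -12675339208.15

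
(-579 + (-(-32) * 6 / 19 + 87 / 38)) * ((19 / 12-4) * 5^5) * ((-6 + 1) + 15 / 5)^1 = -650415625 / 76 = -8558100.33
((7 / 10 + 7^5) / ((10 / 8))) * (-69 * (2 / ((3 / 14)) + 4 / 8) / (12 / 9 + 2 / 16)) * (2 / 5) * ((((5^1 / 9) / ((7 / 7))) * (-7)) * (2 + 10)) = 14597151296 / 125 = 116777210.37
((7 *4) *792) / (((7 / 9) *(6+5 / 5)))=28512 / 7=4073.14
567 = 567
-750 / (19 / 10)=-7500 / 19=-394.74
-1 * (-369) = 369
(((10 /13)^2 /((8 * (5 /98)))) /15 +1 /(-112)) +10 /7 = 1.52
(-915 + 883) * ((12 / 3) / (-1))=128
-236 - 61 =-297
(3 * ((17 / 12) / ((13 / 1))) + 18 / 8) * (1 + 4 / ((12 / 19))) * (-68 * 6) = -100232 / 13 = -7710.15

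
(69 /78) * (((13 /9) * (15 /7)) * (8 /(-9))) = -460 /189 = -2.43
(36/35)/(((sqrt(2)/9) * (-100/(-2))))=81 * sqrt(2)/875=0.13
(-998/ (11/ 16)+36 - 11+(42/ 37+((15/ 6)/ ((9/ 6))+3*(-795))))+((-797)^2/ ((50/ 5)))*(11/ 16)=7787398159/ 195360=39861.78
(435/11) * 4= 1740/11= 158.18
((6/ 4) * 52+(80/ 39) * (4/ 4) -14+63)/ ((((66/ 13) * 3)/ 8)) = 20132/ 297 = 67.78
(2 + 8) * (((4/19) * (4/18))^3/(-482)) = -2560/1205050851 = -0.00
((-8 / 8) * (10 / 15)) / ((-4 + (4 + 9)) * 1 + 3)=-1 / 18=-0.06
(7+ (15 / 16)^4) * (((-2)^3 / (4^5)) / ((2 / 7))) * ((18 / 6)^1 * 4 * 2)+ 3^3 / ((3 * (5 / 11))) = 154133463 / 10485760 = 14.70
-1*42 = -42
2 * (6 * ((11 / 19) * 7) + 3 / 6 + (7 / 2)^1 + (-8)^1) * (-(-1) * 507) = 391404 / 19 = 20600.21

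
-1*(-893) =893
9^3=729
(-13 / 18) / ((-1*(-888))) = -13 / 15984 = -0.00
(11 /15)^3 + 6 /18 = 2456 /3375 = 0.73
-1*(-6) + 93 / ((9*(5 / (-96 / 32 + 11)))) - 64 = -622 / 15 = -41.47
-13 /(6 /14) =-30.33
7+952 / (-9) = -889 / 9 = -98.78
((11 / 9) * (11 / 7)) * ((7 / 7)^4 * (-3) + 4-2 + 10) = 121 / 7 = 17.29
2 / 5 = 0.40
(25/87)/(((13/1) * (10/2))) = 5/1131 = 0.00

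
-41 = -41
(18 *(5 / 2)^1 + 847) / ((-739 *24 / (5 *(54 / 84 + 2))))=-41255 / 62076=-0.66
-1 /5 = -0.20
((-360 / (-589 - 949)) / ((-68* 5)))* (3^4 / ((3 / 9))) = -2187 / 13073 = -0.17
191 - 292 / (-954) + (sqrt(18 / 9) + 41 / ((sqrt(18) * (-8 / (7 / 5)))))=91253 / 477 - 47 * sqrt(2) / 240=191.03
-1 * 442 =-442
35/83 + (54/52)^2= 84167/56108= 1.50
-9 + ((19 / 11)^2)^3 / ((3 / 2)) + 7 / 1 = 83462396 / 5314683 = 15.70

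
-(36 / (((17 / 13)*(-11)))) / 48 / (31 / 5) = 195 / 23188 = 0.01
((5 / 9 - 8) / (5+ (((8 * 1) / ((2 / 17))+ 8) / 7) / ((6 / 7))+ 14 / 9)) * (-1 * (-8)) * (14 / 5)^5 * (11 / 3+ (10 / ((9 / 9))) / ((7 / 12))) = -17996513024 / 1621875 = -11096.12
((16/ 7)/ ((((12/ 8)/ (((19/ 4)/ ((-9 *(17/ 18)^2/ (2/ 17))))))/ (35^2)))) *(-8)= 5107200/ 4913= 1039.53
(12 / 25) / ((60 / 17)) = 17 / 125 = 0.14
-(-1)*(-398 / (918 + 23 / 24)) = -9552 / 22055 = -0.43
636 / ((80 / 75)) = 2385 / 4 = 596.25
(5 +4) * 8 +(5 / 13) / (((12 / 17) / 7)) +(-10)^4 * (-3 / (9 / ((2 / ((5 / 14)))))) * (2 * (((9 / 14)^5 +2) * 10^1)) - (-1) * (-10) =-787590.02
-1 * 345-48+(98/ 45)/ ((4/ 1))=-35321/ 90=-392.46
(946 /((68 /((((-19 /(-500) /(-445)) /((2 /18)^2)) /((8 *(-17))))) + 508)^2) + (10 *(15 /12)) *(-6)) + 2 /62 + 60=-14.97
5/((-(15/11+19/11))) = -55/34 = -1.62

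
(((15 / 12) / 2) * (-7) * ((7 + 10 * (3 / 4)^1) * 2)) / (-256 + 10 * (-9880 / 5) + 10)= 145 / 22864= 0.01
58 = 58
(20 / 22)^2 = 100 / 121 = 0.83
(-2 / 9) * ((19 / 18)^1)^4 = -130321 / 472392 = -0.28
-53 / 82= -0.65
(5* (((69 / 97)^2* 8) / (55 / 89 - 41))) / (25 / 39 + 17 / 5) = -137711925 / 1110290227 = -0.12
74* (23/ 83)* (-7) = -11914/ 83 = -143.54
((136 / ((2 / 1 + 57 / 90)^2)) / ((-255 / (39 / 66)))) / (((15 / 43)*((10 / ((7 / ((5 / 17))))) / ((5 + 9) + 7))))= -11175528 / 1716275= -6.51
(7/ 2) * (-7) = -49/ 2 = -24.50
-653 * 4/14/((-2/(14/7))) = 1306/7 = 186.57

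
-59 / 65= -0.91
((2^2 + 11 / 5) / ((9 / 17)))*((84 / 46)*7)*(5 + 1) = 103292 / 115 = 898.19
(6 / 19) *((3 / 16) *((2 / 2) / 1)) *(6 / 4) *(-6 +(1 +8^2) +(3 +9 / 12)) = 6777 / 1216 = 5.57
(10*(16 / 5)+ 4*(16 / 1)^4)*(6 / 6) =262176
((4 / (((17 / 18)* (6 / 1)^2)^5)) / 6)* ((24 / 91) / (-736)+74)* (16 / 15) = 0.00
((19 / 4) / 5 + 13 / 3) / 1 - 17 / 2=-193 / 60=-3.22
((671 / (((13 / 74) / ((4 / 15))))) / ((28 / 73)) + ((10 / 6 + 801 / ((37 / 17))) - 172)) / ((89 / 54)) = 2593799532 / 1498315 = 1731.14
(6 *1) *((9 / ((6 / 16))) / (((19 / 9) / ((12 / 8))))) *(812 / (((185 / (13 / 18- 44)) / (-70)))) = 50337504 / 37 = 1360473.08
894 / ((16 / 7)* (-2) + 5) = 2086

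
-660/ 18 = -110/ 3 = -36.67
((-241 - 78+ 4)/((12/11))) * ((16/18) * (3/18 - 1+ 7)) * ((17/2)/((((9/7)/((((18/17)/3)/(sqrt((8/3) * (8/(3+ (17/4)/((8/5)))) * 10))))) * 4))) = -19943 * sqrt(2715)/6912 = -150.34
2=2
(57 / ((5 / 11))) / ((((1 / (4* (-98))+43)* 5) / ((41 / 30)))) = 1679524 / 2106875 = 0.80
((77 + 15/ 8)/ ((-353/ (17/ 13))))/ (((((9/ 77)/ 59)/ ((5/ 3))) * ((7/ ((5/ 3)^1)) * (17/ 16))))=-20475950/ 371709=-55.09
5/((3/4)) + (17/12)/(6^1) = 497/72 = 6.90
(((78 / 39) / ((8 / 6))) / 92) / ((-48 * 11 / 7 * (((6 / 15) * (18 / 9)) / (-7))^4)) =-10504375 / 8290304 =-1.27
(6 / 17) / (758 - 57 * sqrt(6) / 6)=114 * sqrt(6) / 19516765 + 9096 / 19516765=0.00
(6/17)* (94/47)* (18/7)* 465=100440/119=844.03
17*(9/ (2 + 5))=153/ 7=21.86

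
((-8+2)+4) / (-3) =2 / 3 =0.67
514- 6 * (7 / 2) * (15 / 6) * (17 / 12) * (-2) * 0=514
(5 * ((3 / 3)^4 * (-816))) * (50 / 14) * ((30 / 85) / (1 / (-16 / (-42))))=-1959.18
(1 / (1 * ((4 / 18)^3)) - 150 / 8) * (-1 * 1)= -579 / 8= -72.38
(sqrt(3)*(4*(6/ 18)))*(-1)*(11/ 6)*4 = -88*sqrt(3)/ 9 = -16.94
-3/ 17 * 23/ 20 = -69/ 340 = -0.20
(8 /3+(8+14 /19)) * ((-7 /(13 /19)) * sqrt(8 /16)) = -175 * sqrt(2) /3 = -82.50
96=96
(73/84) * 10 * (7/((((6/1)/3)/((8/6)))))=365/9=40.56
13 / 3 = 4.33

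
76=76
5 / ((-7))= -5 / 7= -0.71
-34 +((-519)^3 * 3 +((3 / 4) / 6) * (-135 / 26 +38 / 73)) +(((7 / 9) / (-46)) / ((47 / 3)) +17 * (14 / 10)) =-103258660634630557 / 246208560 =-419395087.79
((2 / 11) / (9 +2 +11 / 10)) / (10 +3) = 20 / 17303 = 0.00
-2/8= -1/4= -0.25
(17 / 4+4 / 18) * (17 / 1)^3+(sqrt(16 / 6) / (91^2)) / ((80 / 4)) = sqrt(6) / 248430+790993 / 36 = 21972.03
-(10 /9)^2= -100 /81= -1.23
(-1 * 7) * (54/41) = -378/41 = -9.22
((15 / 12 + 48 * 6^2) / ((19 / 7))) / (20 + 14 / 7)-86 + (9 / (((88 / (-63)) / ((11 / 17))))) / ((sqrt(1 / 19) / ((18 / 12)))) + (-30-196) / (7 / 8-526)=-397638997 / 7024072-1701 * sqrt(19) / 272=-83.87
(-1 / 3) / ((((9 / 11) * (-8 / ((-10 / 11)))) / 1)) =-5 / 108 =-0.05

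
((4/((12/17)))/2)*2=17/3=5.67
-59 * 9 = -531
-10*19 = -190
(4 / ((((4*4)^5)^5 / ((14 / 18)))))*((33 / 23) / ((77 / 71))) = 71 / 21866972853936957175818130292736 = 0.00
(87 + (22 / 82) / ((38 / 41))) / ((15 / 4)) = 6634 / 285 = 23.28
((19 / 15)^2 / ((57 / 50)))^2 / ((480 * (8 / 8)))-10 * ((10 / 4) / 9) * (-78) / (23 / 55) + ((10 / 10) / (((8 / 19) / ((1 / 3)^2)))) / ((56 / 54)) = 29203728269 / 56337120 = 518.37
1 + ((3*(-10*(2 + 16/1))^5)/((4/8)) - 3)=-1133740800002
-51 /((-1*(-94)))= -51 /94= -0.54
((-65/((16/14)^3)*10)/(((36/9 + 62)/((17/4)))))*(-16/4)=1895075/16896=112.16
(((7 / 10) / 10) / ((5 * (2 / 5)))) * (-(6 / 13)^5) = -6804 / 9282325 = -0.00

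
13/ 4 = 3.25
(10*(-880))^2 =77440000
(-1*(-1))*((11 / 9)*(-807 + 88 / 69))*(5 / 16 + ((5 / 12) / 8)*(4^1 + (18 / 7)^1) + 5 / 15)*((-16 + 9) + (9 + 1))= -50758235 / 17388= -2919.15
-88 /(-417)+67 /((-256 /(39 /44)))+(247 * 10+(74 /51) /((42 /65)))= 4145575601527 /1676860416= 2472.22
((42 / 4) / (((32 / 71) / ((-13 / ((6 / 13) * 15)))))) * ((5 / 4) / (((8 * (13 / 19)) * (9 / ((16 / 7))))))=-17537 / 6912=-2.54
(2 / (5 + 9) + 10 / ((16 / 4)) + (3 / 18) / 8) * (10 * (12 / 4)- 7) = 20585 / 336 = 61.26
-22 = -22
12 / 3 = 4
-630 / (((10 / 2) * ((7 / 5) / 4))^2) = -1440 / 7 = -205.71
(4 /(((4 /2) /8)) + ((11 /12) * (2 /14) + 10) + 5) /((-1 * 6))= -2615 /504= -5.19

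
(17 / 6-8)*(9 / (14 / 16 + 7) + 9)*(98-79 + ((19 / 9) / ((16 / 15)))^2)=-16602143 / 13824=-1200.97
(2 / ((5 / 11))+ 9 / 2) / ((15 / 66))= 979 / 25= 39.16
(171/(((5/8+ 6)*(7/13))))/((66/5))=14820/4081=3.63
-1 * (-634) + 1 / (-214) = 135675 / 214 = 634.00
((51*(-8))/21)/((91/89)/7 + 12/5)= -60520/7931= -7.63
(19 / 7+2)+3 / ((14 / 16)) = 57 / 7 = 8.14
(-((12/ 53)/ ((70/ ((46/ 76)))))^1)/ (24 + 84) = -0.00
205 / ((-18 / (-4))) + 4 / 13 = 5366 / 117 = 45.86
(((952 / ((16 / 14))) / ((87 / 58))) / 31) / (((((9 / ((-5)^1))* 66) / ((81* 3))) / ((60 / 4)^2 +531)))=-9446220 / 341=-27701.52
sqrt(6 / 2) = sqrt(3) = 1.73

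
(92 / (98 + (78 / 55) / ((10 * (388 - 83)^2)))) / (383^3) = 2353532500 / 140849327219909843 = 0.00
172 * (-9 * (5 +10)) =-23220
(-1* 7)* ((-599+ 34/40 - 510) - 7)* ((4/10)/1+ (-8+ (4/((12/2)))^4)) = -57784.04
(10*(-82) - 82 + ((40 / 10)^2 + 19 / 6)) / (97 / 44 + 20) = -116534 / 2931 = -39.76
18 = 18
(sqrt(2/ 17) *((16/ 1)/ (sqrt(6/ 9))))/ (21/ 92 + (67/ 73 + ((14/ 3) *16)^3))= 2901312 *sqrt(51)/ 1283231049851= 0.00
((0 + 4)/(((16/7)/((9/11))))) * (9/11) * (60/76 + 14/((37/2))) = 616329/340252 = 1.81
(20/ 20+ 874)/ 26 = 875/ 26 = 33.65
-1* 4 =-4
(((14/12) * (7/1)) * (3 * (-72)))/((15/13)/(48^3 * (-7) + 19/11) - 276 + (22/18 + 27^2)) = -351502085844/90510236975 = -3.88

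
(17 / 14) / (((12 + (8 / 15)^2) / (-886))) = -1694475 / 19348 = -87.58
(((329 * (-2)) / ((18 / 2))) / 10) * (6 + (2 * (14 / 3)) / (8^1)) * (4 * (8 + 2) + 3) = -608321 / 270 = -2253.04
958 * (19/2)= 9101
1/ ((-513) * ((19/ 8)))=-8/ 9747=-0.00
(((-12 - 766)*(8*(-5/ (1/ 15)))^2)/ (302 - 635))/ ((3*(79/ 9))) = 93360000/ 2923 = 31939.79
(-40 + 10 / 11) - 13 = -573 / 11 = -52.09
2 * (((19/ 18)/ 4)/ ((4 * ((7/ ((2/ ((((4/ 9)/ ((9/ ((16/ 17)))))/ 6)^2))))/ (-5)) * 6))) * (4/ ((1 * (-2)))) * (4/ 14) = 60044085/ 200704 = 299.17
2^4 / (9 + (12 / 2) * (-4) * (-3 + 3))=16 / 9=1.78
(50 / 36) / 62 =25 / 1116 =0.02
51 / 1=51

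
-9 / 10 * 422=-1899 / 5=-379.80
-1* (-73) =73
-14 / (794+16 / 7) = -49 / 2787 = -0.02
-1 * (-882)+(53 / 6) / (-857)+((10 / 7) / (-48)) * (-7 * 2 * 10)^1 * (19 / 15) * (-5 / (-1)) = 7006324 / 7713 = 908.38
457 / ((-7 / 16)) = -7312 / 7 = -1044.57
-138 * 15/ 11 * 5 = -10350/ 11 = -940.91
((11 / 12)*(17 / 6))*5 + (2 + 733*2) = 106631 / 72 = 1480.99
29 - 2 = 27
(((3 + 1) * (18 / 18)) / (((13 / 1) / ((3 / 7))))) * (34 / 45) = 136 / 1365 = 0.10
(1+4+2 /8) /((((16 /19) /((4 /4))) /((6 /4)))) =1197 /128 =9.35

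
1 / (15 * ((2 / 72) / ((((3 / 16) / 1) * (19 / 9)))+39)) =19 / 11135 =0.00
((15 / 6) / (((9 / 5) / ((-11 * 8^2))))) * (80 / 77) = -64000 / 63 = -1015.87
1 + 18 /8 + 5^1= 33 /4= 8.25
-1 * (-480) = 480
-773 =-773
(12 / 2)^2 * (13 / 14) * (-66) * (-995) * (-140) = -307335600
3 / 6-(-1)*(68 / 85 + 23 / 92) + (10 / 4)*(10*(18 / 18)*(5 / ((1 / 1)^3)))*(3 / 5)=1531 / 20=76.55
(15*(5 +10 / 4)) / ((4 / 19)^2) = 81225 / 32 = 2538.28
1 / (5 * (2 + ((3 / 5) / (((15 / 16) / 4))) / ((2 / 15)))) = 1 / 106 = 0.01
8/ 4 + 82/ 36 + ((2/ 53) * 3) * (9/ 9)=4189/ 954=4.39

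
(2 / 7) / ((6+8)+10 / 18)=18 / 917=0.02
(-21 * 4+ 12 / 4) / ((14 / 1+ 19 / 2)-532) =18 / 113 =0.16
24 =24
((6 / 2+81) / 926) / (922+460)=21 / 319933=0.00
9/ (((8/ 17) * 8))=153/ 64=2.39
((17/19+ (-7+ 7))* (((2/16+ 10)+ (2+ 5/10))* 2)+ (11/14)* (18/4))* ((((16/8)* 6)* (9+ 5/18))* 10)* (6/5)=4642600/133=34906.77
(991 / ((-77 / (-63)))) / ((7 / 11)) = 8919 / 7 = 1274.14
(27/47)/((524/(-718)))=-0.79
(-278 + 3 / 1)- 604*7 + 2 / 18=-40526 / 9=-4502.89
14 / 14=1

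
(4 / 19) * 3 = 12 / 19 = 0.63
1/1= 1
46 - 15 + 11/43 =1344/43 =31.26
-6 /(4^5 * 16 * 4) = -3 /32768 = -0.00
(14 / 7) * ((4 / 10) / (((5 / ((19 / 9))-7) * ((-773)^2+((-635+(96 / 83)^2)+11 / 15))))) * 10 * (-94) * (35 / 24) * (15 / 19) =849930375 / 2713931242396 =0.00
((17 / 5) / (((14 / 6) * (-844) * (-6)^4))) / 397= -17 / 5066228160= -0.00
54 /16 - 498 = -3957 /8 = -494.62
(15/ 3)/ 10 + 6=13/ 2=6.50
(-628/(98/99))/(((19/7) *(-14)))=15543/931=16.69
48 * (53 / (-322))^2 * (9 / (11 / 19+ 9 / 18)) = 11528136 / 1062761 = 10.85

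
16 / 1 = 16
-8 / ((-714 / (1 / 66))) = 2 / 11781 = 0.00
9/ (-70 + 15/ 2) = -0.14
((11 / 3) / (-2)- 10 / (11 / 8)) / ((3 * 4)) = -0.76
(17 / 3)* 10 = 170 / 3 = 56.67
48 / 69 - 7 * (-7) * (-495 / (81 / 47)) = -2913151 / 207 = -14073.19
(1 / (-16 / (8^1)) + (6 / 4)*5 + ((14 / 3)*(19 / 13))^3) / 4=19236329 / 237276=81.07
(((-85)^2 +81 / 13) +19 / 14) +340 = 1378211 / 182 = 7572.59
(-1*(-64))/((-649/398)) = -25472/649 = -39.25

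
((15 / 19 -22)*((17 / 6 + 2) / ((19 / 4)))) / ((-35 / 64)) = 1495936 / 37905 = 39.47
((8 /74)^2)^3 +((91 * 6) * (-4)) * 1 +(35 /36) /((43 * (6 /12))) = -4337055169801525 /1985872240566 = -2183.95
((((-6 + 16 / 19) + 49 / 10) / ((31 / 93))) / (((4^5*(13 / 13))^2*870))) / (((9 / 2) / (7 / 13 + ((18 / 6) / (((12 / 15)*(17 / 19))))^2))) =-53326357 / 15628784526950400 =-0.00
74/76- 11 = -381/38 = -10.03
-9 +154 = 145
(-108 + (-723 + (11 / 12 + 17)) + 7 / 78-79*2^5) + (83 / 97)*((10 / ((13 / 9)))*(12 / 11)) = -555039385 / 166452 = -3334.53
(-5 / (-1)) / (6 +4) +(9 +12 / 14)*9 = 1249 / 14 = 89.21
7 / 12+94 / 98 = 907 / 588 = 1.54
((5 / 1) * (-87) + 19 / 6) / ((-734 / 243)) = 209871 / 1468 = 142.96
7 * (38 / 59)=4.51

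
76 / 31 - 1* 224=-6868 / 31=-221.55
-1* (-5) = 5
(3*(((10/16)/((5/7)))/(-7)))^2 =9/64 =0.14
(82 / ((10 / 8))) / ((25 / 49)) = 16072 / 125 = 128.58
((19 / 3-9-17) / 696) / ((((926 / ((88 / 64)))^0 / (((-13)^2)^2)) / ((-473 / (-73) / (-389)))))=797051827 / 59292936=13.44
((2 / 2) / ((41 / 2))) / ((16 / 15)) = 15 / 328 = 0.05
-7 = -7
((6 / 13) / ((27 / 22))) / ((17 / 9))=44 / 221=0.20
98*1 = 98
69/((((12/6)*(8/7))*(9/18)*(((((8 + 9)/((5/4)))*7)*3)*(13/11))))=1265/7072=0.18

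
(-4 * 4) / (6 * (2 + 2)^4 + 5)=-16 / 1541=-0.01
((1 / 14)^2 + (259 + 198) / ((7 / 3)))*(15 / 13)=44295 / 196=225.99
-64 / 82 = -32 / 41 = -0.78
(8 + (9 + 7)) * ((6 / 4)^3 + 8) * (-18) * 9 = -44226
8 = 8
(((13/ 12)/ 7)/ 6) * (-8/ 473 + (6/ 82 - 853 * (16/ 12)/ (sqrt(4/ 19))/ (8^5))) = 14183/ 9774072 - 11089 * sqrt(19)/ 24772608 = -0.00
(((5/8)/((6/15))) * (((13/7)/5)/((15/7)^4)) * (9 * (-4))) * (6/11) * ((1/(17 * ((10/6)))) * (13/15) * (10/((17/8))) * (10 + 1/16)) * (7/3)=-65328809/35763750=-1.83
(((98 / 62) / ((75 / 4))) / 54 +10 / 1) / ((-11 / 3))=-2.73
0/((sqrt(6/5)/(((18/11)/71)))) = 0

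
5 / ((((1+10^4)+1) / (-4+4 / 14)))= -65 / 35007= -0.00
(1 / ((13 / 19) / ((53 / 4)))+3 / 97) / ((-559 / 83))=-8120305 / 2819596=-2.88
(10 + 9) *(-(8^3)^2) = -4980736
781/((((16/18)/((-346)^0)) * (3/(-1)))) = -2343/8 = -292.88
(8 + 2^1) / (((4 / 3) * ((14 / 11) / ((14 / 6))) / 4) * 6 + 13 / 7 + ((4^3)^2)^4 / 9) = 1386 / 4334714641344511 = 0.00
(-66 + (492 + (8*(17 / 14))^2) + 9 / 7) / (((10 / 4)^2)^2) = 408976 / 30625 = 13.35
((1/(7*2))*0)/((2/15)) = 0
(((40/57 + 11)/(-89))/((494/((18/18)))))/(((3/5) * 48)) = -3335/360872928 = -0.00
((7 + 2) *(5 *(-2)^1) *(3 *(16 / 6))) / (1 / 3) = -2160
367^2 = 134689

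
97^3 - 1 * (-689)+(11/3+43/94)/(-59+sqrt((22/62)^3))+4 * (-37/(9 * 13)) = 1041692531185362127/1140505137720 - 396583 * sqrt(341)/29243721480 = 913360.66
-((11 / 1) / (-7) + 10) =-59 / 7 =-8.43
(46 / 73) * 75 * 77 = 265650 / 73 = 3639.04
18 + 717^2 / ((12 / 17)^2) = 16508257 / 16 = 1031766.06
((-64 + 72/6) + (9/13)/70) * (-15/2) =141933/364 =389.93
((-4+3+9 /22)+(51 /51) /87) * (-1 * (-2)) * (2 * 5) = -11090 /957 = -11.59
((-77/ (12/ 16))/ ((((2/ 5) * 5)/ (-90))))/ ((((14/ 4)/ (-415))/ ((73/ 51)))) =-784105.88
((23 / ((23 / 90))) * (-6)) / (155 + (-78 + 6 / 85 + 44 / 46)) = -1055700 / 152543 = -6.92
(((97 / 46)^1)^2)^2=88529281 / 4477456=19.77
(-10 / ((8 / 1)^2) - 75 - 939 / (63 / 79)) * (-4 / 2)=841769 / 336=2505.26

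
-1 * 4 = -4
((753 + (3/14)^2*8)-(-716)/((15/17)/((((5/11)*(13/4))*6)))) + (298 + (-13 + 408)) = 8638.91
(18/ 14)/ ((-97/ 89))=-801/ 679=-1.18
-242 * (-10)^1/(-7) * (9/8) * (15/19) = -81675/266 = -307.05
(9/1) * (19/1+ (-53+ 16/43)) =-13014/43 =-302.65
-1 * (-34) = 34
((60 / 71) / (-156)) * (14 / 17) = -70 / 15691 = -0.00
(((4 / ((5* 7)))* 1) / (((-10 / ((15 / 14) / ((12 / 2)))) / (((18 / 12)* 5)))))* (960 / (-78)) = 0.19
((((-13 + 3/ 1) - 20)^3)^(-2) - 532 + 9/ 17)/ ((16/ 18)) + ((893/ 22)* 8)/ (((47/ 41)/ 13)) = 373784463000187/ 121176000000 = 3084.64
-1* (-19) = 19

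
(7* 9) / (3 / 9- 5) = -27 / 2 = -13.50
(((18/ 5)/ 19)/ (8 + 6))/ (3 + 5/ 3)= 27/ 9310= 0.00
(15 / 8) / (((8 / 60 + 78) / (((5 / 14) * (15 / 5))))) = 3375 / 131264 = 0.03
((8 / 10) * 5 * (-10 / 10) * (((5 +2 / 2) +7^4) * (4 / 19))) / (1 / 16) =-616192 / 19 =-32431.16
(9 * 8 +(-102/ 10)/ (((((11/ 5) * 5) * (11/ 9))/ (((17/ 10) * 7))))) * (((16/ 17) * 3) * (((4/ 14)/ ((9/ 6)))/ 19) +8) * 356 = 1230964483824/ 6839525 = 179978.07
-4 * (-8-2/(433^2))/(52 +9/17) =101994152/167427677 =0.61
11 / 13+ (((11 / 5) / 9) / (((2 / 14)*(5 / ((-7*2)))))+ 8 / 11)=-103529 / 32175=-3.22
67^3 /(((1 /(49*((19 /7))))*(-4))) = -40001479 /4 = -10000369.75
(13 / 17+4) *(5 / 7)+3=762 / 119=6.40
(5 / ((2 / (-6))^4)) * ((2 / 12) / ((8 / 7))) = 945 / 16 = 59.06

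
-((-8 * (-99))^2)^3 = -246803372284575744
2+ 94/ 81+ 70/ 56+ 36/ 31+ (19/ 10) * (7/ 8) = 1453223/ 200880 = 7.23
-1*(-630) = 630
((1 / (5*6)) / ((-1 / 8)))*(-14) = 56 / 15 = 3.73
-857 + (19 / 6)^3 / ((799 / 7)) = -856.72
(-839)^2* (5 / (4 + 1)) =703921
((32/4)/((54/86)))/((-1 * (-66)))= 0.19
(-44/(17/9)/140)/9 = -0.02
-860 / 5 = -172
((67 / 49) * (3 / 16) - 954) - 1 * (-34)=-721079 / 784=-919.74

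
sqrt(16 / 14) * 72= 144 * sqrt(14) / 7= 76.97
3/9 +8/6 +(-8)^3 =-1531/3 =-510.33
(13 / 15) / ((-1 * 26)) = -1 / 30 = -0.03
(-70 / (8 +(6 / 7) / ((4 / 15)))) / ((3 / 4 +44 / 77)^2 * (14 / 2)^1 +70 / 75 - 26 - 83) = 1646400 / 25279669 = 0.07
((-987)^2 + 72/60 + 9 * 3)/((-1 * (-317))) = 4870986/1585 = 3073.18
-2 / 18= -1 / 9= -0.11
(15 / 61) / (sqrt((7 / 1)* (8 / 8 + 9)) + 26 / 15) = -2925 / 459757 + 3375* sqrt(70) / 919514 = 0.02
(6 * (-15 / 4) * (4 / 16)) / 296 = -45 / 2368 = -0.02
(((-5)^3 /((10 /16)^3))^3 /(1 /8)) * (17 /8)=-2281701376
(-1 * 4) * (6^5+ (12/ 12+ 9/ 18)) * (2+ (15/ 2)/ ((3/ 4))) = -373320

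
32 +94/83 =2750/83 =33.13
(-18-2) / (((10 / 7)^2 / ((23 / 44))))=-1127 / 220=-5.12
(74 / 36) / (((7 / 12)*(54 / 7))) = 37 / 81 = 0.46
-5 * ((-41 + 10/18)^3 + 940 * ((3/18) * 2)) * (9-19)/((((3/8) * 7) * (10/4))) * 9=-7680019840/1701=-4515002.85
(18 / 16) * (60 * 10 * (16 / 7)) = 10800 / 7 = 1542.86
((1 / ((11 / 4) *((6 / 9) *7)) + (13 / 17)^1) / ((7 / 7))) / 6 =1103 / 7854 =0.14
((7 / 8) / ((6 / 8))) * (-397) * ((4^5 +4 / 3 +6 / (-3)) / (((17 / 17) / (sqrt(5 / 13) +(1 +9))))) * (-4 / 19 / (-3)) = -170630600 / 513-17063060 * sqrt(65) / 6669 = -353241.05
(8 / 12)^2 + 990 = 8914 / 9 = 990.44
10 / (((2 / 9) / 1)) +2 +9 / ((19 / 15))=1028 / 19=54.11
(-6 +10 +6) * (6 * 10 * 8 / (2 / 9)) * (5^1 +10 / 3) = 180000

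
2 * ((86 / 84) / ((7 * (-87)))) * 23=-989 / 12789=-0.08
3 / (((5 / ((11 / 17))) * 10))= 33 / 850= 0.04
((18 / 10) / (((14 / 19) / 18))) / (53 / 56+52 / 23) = 3496 / 255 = 13.71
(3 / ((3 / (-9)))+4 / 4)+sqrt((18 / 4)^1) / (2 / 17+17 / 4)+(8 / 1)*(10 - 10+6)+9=34*sqrt(2) / 99+49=49.49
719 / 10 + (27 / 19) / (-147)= 669299 / 9310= 71.89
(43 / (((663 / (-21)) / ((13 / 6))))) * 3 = -301 / 34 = -8.85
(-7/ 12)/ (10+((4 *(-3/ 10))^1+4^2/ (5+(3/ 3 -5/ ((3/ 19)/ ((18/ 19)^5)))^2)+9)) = -53661015676835/ 1640144934168268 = -0.03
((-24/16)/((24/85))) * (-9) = 765/16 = 47.81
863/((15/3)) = 863/5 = 172.60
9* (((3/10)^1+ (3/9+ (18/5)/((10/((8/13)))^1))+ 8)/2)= 51801/1300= 39.85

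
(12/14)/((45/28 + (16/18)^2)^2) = 0.15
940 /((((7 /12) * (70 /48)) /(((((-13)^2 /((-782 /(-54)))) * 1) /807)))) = 82353024 /5153771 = 15.98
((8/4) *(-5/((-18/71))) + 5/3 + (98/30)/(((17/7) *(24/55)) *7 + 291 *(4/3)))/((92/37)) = 297789949/18007344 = 16.54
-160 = -160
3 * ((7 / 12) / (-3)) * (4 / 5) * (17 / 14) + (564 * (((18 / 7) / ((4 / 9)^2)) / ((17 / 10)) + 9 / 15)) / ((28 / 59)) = 490451599 / 49980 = 9812.96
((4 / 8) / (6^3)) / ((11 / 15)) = 5 / 1584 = 0.00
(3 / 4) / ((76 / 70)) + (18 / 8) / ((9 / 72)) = 2841 / 152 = 18.69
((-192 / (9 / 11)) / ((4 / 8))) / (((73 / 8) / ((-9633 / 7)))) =36168704 / 511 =70780.24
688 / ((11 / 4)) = 2752 / 11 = 250.18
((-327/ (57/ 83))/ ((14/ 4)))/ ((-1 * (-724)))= -0.19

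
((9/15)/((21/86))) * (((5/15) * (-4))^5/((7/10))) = -176128/11907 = -14.79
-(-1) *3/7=3/7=0.43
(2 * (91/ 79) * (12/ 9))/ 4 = 182/ 237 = 0.77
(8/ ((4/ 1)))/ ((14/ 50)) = 50/ 7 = 7.14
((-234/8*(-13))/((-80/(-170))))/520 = 1.55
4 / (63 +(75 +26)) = 1 / 41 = 0.02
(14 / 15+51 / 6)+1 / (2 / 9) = 209 / 15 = 13.93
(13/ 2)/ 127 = 13/ 254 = 0.05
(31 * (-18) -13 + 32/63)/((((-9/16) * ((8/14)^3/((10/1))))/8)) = 35222180/81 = 434841.73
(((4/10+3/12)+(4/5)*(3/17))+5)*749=1474781/340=4337.59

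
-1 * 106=-106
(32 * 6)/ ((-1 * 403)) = -0.48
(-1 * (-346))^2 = 119716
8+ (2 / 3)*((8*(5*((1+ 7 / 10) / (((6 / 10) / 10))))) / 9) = 7448 / 81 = 91.95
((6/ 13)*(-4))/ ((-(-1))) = -24/ 13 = -1.85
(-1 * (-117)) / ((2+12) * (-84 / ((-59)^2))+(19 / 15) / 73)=-445968315 / 1221581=-365.07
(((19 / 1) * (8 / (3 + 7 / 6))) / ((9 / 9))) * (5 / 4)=228 / 5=45.60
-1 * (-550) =550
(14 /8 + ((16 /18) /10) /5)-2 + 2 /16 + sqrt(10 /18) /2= -193 /1800 + sqrt(5) /6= 0.27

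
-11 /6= -1.83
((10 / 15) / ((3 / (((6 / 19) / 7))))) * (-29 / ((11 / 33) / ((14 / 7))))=-232 / 133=-1.74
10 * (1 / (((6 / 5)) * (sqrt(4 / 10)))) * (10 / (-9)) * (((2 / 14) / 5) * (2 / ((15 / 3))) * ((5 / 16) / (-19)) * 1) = 0.00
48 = 48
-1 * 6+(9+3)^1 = 6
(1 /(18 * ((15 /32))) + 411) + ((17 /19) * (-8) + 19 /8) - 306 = 2058887 /20520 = 100.34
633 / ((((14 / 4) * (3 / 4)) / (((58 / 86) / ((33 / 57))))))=930088 / 3311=280.91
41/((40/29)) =1189/40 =29.72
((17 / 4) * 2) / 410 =17 / 820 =0.02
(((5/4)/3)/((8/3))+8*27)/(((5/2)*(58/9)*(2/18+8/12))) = 560277/32480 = 17.25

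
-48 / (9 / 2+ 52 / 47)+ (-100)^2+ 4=5267596 / 527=9995.44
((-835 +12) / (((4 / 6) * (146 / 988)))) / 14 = -609843 / 1022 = -596.72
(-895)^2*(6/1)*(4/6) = 3204100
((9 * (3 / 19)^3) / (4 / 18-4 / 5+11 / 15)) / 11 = 10935 / 528143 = 0.02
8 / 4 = 2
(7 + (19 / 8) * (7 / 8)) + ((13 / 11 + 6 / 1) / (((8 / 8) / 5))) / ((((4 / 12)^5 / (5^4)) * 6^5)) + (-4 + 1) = 498029 / 704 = 707.43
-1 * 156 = -156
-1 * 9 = -9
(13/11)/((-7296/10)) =-65/40128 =-0.00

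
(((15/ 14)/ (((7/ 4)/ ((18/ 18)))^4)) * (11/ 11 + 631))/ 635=242688/ 2134489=0.11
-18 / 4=-9 / 2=-4.50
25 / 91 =0.27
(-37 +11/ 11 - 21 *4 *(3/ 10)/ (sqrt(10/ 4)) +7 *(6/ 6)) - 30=-59 - 126 *sqrt(10)/ 25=-74.94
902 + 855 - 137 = 1620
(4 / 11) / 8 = 0.05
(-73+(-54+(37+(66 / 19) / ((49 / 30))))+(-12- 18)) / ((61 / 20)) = -2194800 / 56791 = -38.65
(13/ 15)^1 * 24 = 20.80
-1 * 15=-15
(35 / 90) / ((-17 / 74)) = -259 / 153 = -1.69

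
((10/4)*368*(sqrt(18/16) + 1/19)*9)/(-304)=-3105*sqrt(2)/152 -1035/722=-30.32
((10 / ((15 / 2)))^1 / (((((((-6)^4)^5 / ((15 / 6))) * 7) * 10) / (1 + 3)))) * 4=1 / 4798707952582656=0.00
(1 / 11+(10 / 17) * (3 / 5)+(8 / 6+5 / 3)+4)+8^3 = 519.44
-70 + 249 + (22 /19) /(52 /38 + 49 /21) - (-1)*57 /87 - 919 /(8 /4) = -279.53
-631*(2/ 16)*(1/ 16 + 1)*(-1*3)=32181/ 128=251.41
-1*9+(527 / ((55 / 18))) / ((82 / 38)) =159939 / 2255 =70.93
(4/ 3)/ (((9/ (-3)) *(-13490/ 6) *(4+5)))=4/ 182115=0.00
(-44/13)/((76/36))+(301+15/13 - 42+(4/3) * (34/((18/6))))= 608350/2223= 273.66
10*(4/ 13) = 3.08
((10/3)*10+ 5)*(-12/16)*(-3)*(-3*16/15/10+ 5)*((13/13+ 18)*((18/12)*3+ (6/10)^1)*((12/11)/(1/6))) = 70404633/275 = 256016.85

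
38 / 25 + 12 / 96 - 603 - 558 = -231871 / 200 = -1159.36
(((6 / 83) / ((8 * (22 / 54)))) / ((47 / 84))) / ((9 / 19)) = 3591 / 42911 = 0.08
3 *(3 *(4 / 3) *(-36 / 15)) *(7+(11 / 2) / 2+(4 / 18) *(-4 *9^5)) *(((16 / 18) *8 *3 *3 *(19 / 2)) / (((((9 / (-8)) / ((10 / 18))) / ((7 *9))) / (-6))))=171530827776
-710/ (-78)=355/ 39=9.10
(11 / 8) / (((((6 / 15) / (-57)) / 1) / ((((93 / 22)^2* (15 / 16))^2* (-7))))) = 33578184598875 / 87228416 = 384945.48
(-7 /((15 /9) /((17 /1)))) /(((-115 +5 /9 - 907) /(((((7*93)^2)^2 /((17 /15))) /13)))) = 101837332069767 /119509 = 852131070.21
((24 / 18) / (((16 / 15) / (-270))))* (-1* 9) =6075 / 2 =3037.50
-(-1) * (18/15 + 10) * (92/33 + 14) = 31024/165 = 188.02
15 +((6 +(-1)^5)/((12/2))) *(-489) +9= -767/2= -383.50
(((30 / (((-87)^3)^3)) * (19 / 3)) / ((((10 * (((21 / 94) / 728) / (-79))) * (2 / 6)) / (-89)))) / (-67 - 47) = 34367528 / 856632462729088581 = 0.00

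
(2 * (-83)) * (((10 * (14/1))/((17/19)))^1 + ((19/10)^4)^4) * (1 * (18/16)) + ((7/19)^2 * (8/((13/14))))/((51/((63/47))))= -812316163569949837153809741849/149988280000000000000000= -5415864.25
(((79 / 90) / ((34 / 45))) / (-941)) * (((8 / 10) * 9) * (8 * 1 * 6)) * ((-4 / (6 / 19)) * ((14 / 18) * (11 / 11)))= 336224 / 79985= 4.20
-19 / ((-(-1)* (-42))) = 0.45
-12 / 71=-0.17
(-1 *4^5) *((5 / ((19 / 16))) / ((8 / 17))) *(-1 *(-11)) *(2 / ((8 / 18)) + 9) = -25850880 / 19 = -1360572.63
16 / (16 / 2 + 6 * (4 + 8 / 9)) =0.43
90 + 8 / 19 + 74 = 3124 / 19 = 164.42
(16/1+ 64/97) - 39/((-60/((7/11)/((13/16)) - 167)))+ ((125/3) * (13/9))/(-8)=-113973317/1152360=-98.90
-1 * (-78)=78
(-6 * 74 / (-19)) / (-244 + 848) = 111 / 2869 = 0.04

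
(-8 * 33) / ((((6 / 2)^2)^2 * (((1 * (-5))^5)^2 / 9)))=-88 / 29296875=-0.00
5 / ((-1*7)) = -5 / 7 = -0.71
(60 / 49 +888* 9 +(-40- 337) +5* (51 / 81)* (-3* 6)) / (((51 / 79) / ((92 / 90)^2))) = 37152366164 / 3036285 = 12236.13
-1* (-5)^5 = 3125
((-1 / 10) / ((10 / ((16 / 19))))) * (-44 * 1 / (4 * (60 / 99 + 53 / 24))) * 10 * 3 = 69696 / 70585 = 0.99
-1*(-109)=109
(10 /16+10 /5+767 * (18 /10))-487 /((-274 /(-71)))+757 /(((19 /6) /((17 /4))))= 236665307 /104120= 2273.01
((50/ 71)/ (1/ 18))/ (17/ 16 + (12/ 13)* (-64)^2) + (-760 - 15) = -43285394125/ 55852363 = -775.00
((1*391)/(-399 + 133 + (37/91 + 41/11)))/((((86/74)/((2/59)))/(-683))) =9890841961/332509368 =29.75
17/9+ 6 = 71/9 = 7.89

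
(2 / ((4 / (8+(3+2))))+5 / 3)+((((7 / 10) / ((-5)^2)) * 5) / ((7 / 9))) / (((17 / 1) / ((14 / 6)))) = 10444 / 1275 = 8.19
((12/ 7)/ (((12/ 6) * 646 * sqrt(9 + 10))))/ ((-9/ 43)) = -43 * sqrt(19)/ 128877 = -0.00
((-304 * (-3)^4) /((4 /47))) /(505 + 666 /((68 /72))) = -4918644 /20573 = -239.08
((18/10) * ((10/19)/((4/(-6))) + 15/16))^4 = 43046721/8540717056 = 0.01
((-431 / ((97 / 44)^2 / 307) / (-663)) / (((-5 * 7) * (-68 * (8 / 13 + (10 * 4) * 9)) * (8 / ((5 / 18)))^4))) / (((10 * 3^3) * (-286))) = -36387175 / 40402226021626002014208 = -0.00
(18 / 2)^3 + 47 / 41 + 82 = 33298 / 41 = 812.15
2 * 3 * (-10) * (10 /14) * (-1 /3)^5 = 100 /567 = 0.18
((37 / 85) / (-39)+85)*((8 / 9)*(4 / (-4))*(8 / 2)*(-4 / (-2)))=-604.37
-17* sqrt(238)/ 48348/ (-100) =sqrt(238)/ 284400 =0.00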